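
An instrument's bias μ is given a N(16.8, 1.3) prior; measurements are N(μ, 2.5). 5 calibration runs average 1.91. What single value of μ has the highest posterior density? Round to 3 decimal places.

Posterior for μ is Normal. Precision-weighted mean: (1/1.3·16.8 + 5/2.5·1.91) / (1/1.3 + 5/2.5) = 6.046.
A Normal posterior is symmetric, so mode = mean.
This is the posterior mode — the MAP estimate.

6.046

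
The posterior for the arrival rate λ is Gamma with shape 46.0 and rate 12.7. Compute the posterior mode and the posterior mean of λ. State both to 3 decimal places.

MAP = 3.543, posterior mean = 3.622

Mode = (α−1)/β = 45.0/12.7 = 3.543.
Mean = α/β = 46.0/12.7 = 3.622.
The posterior is right-skewed, so the mean exceeds the mode.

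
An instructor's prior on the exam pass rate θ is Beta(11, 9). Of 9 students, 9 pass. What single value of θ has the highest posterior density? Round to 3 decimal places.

0.704

Posterior: Beta(11+9, 9+0) = Beta(20, 9).
Mode = (20−1)/(20+9−2) = 19/27 = 0.704.
Mean = 20/(20+9) = 20/29 = 0.690.
This is the posterior mode — the MAP estimate.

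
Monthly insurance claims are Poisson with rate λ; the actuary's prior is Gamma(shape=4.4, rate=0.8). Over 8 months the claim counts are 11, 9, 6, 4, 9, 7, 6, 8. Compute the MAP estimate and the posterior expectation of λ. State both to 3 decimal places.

Σ counts = 60. Posterior: Gamma(shape = 4.4+60 = 64.4, rate = 0.8+8 = 8.8).
Mode = (α−1)/β = 63.4/8.8 = 7.205.
Mean = α/β = 64.4/8.8 = 7.318.
The mean is pulled above the mode by the posterior's right skew.

MAP: 7.205. Posterior mean: 7.318.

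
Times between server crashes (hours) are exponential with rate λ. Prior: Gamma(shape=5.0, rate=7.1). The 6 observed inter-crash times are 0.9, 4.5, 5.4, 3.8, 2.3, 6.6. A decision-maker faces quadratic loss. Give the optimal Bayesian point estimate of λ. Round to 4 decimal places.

Σ times = 23.5. Posterior: Gamma(shape = 5.0+6 = 11.0, rate = 7.1+23.5 = 30.6).
Mode = (α−1)/β = 10.0/30.6 = 0.3268.
Mean = α/β = 11.0/30.6 = 0.3595.
Quadratic loss ⇒ the optimal estimator is the posterior mean.

0.3595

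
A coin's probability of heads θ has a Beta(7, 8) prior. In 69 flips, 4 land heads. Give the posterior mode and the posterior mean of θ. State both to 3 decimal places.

Posterior: Beta(7+4, 8+65) = Beta(11, 73).
Mode = (11−1)/(11+73−2) = 10/82 = 0.122.
Mean = 11/(11+73) = 11/84 = 0.131.

posterior mode = 0.122, posterior mean = 0.131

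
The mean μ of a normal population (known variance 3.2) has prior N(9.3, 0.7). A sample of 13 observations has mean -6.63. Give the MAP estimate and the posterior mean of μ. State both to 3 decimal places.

Posterior for μ is Normal. Precision-weighted mean: (1/0.7·9.3 + 13/3.2·-6.63) / (1/0.7 + 13/3.2) = -2.486.
A Normal posterior is symmetric, so mode = mean.

MAP = -2.486, posterior mean = -2.486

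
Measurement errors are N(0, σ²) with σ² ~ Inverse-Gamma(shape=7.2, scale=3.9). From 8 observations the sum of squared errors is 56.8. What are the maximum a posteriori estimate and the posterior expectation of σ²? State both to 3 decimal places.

Posterior: Inverse-Gamma(shape = 7.2+8/2 = 11.2, scale = 3.9+56.8/2 = 32.3).
Mode = β/(α+1) = 32.3/12.2 = 2.648.
Mean = β/(α−1) = 32.3/10.2 = 3.167.

MAP = 2.648, posterior mean = 3.167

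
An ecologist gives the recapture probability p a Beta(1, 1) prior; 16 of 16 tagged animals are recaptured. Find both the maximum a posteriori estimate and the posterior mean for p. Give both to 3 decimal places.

MAP = 1.000, posterior mean = 0.944

Posterior: Beta(1+16, 1+0) = Beta(17, 1).
Since β = 1 ≤ 1 and α > 1, the Beta density is monotone increasing on [0,1]; the mode is at 1.
Mean = 17/(17+1) = 0.944.
The posterior is left-skewed, so the mode exceeds the mean.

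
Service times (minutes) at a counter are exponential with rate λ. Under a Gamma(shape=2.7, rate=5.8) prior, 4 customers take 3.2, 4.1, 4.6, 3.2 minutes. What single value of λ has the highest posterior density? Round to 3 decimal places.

Σ times = 15.1. Posterior: Gamma(shape = 2.7+4 = 6.7, rate = 5.8+15.1 = 20.9).
Mode = (α−1)/β = 5.7/20.9 = 0.273.
Mean = α/β = 6.7/20.9 = 0.321.
This is the posterior mode — the MAP estimate.

0.273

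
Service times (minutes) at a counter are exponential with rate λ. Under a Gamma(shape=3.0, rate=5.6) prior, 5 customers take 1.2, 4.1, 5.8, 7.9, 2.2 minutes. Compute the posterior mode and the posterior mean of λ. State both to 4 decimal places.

Σ times = 21.2. Posterior: Gamma(shape = 3.0+5 = 8.0, rate = 5.6+21.2 = 26.8).
Mode = (α−1)/β = 7.0/26.8 = 0.2612.
Mean = α/β = 8.0/26.8 = 0.2985.

MAP = 0.2612; posterior mean = 0.2985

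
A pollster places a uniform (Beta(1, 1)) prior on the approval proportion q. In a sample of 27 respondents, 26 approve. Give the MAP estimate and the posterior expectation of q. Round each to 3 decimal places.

MAP = 0.963, posterior mean = 0.931

Posterior: Beta(1+26, 1+1) = Beta(27, 2).
Mode = (27−1)/(27+2−2) = 26/27 = 0.963.
With a flat prior the MAP equals the MLE, 26/27.
Mean = 27/(27+2) = 27/29 = 0.931.
Mode > mean: the posterior has a left tail.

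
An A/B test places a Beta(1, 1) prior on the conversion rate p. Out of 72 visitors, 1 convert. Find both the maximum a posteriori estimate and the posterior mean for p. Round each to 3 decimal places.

p_MAP = 0.014, E[p|data] = 0.027

Posterior: Beta(1+1, 1+71) = Beta(2, 72).
Mode = (2−1)/(2+72−2) = 1/72 = 0.014.
With a flat prior the MAP equals the MLE, 1/72.
Mean = 2/(2+72) = 2/74 = 0.027.
The mean is pulled above the mode by the posterior's right skew.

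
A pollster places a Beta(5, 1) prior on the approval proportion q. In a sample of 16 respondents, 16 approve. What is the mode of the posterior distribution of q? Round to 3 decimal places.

1.000

Posterior: Beta(5+16, 1+0) = Beta(21, 1).
Since β = 1 ≤ 1 and α > 1, the Beta density is monotone increasing on [0,1]; the mode is at 1.
Mean = 21/(21+1) = 0.955.
This is the posterior mode — the MAP estimate.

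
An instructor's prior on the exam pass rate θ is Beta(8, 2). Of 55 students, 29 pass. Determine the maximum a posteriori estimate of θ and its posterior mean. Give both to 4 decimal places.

Posterior: Beta(8+29, 2+26) = Beta(37, 28).
Mode = (37−1)/(37+28−2) = 36/63 = 0.5714.
Mean = 37/(37+28) = 37/65 = 0.5692.
The mean is pulled below the mode by the posterior's left skew.

MAP: 0.5714. Posterior mean: 0.5692.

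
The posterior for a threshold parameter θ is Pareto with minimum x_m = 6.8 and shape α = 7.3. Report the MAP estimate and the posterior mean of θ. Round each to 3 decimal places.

θ_MAP = 6.800, E[θ|data] = 7.879

The Pareto density is strictly decreasing on [x_m, ∞), so the mode is x_m = 6.800.
Mean = α·x_m/(α−1) = 7.3·6.8/6.3 = 7.879.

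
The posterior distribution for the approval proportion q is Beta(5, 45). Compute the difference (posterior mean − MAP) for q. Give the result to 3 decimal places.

Mode = (5−1)/(5+45−2) = 4/48 = 0.083.
Mean = 5/(5+45) = 5/50 = 0.100.
Difference = 0.100 − 0.083 = 0.017.
Right-skewed posterior ⇒ mode < mean.

0.017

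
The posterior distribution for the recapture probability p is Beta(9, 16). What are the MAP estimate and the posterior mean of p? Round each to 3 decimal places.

Mode = (9−1)/(9+16−2) = 8/23 = 0.348.
Mean = 9/(9+16) = 9/25 = 0.360.
Mean > mode: the posterior has a right tail.

MAP: 0.348. Posterior mean: 0.360.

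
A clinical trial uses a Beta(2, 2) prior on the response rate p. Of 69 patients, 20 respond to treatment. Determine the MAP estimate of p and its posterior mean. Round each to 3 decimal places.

Posterior: Beta(2+20, 2+49) = Beta(22, 51).
Mode = (22−1)/(22+51−2) = 21/71 = 0.296.
Mean = 22/(22+51) = 22/73 = 0.301.

MAP = 0.296; posterior mean = 0.301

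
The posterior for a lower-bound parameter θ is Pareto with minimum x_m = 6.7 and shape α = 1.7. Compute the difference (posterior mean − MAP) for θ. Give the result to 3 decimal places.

9.571

The Pareto density is strictly decreasing on [x_m, ∞), so the mode is x_m = 6.700.
Mean = α·x_m/(α−1) = 1.7·6.7/0.7 = 16.271.
Difference = 16.271 − 6.700 = 9.571.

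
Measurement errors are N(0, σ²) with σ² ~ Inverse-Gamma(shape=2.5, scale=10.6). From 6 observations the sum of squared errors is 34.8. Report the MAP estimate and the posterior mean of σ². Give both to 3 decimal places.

Posterior: Inverse-Gamma(shape = 2.5+6/2 = 5.5, scale = 10.6+34.8/2 = 28.0).
Mode = β/(α+1) = 28.0/6.5 = 4.308.
Mean = β/(α−1) = 28.0/4.5 = 6.222.

MAP = 4.308, posterior mean = 6.222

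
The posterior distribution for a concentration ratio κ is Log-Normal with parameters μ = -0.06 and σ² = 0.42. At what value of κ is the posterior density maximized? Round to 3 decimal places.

Mode = exp(μ − σ²) = exp(-0.48) = 0.619.
Mean = exp(μ + σ²/2) = exp(0.150) = 1.162.
This is the posterior mode — the MAP estimate.

0.619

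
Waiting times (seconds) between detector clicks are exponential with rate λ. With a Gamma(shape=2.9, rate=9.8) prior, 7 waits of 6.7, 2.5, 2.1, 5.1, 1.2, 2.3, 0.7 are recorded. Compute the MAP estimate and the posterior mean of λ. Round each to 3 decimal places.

Σ times = 20.6. Posterior: Gamma(shape = 2.9+7 = 9.9, rate = 9.8+20.6 = 30.4).
Mode = (α−1)/β = 8.9/30.4 = 0.293.
Mean = α/β = 9.9/30.4 = 0.326.

MAP: 0.293. Posterior mean: 0.326.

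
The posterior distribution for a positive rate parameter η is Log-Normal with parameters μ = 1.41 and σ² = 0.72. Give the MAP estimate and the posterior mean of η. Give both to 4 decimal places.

MAP estimate = 1.9937, posterior mean = 5.8709

Mode = exp(μ − σ²) = exp(0.69) = 1.9937.
Mean = exp(μ + σ²/2) = exp(1.770) = 5.8709.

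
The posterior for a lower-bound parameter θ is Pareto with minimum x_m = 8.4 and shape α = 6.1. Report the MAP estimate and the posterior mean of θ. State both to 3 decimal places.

The Pareto density is strictly decreasing on [x_m, ∞), so the mode is x_m = 8.400.
Mean = α·x_m/(α−1) = 6.1·8.4/5.1 = 10.047.

θ_MAP = 8.400, E[θ|data] = 10.047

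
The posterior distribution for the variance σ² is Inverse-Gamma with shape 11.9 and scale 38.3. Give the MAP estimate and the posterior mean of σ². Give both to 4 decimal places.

Mode = β/(α+1) = 38.3/12.9 = 2.9690.
Mean = β/(α−1) = 38.3/10.9 = 3.5138.

MAP: 2.9690. Posterior mean: 3.5138.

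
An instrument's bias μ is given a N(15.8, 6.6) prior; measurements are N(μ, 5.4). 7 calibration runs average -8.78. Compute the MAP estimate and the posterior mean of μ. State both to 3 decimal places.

MAP = -6.208; posterior mean = -6.208

Posterior for μ is Normal. Precision-weighted mean: (1/6.6·15.8 + 7/5.4·-8.78) / (1/6.6 + 7/5.4) = -6.208.
A Normal posterior is symmetric, so mode = mean.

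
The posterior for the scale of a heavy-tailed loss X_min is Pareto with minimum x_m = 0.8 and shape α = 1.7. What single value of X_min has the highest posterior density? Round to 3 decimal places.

0.800

The Pareto density is strictly decreasing on [x_m, ∞), so the mode is x_m = 0.800.
Mean = α·x_m/(α−1) = 1.7·0.8/0.7 = 1.943.
This is the posterior mode — the MAP estimate.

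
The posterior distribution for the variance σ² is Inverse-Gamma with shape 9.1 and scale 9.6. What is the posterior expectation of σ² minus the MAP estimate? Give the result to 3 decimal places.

0.235

Mode = β/(α+1) = 9.6/10.1 = 0.950.
Mean = β/(α−1) = 9.6/8.1 = 1.185.
Difference = 1.185 − 0.950 = 0.235.
The mean is pulled above the mode by the posterior's right skew.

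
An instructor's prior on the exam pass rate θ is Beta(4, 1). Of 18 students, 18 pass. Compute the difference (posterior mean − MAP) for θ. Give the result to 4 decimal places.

Posterior: Beta(4+18, 1+0) = Beta(22, 1).
Since β = 1 ≤ 1 and α > 1, the Beta density is monotone increasing on [0,1]; the mode is at 1.
Mean = 22/(22+1) = 0.9565.
Difference = 0.9565 − 1.0000 = -0.0435.
The posterior is left-skewed, so the mode exceeds the mean.

-0.0435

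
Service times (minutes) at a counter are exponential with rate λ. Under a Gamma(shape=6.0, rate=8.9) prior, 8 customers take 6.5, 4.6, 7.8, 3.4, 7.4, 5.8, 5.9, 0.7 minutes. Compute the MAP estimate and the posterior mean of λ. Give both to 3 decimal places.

MAP = 0.255, posterior mean = 0.275

Σ times = 42.1. Posterior: Gamma(shape = 6.0+8 = 14.0, rate = 8.9+42.1 = 51.0).
Mode = (α−1)/β = 13.0/51.0 = 0.255.
Mean = α/β = 14.0/51.0 = 0.275.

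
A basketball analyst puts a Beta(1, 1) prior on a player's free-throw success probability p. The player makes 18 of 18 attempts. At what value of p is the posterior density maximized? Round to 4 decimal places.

Posterior: Beta(1+18, 1+0) = Beta(19, 1).
Since β = 1 ≤ 1 and α > 1, the Beta density is monotone increasing on [0,1]; the mode is at 1.
Mean = 19/(19+1) = 0.9500.
This is the posterior mode — the MAP estimate.

1.0000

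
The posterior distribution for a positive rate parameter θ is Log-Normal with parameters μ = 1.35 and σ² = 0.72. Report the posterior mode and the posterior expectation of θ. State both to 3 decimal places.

MAP = 1.878, posterior mean = 5.529

Mode = exp(μ − σ²) = exp(0.63) = 1.878.
Mean = exp(μ + σ²/2) = exp(1.710) = 5.529.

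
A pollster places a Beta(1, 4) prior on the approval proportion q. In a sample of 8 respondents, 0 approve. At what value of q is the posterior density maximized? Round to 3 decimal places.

Posterior: Beta(1+0, 4+8) = Beta(1, 12).
Since α = 1 ≤ 1 and β > 1, the Beta density is monotone decreasing on [0,1]; the mode is at 0.
Mean = 1/(1+12) = 0.077.
This is the posterior mode — the MAP estimate.

0.000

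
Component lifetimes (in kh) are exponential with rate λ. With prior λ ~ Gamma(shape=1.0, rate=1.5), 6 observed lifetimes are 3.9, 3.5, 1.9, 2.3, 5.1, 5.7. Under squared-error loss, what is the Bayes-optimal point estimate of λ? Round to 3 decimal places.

Σ times = 22.4. Posterior: Gamma(shape = 1.0+6 = 7.0, rate = 1.5+22.4 = 23.9).
Mode = (α−1)/β = 6.0/23.9 = 0.251.
Mean = α/β = 7.0/23.9 = 0.293.
Squared-error loss ⇒ the optimal estimator is the posterior mean.

0.293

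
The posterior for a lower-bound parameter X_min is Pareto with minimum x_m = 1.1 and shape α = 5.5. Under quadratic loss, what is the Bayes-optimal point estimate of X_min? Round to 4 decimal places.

The Pareto density is strictly decreasing on [x_m, ∞), so the mode is x_m = 1.1000.
Mean = α·x_m/(α−1) = 5.5·1.1/4.5 = 1.3444.
Quadratic loss ⇒ the optimal estimator is the posterior mean.

1.3444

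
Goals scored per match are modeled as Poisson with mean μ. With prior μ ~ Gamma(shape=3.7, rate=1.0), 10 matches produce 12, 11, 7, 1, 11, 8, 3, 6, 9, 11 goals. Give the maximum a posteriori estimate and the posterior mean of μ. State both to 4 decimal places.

Σ counts = 79. Posterior: Gamma(shape = 3.7+79 = 82.7, rate = 1.0+10 = 11.0).
Mode = (α−1)/β = 81.7/11.0 = 7.4273.
Mean = α/β = 82.7/11.0 = 7.5182.

MAP = 7.4273; posterior mean = 7.5182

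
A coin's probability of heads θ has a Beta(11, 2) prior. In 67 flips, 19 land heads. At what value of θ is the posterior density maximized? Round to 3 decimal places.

Posterior: Beta(11+19, 2+48) = Beta(30, 50).
Mode = (30−1)/(30+50−2) = 29/78 = 0.372.
Mean = 30/(30+50) = 30/80 = 0.375.
This is the posterior mode — the MAP estimate.

0.372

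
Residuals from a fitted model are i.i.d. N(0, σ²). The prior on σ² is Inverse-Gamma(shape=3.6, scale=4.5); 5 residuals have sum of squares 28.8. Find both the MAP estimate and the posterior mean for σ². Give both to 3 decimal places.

Posterior: Inverse-Gamma(shape = 3.6+5/2 = 6.1, scale = 4.5+28.8/2 = 18.9).
Mode = β/(α+1) = 18.9/7.1 = 2.662.
Mean = β/(α−1) = 18.9/5.1 = 3.706.
Right-skewed posterior ⇒ mode < mean.

MAP estimate = 2.662, posterior mean = 3.706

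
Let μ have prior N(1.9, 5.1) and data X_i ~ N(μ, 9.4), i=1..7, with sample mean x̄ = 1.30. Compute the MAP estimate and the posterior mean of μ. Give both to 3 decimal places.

MAP = 1.425, posterior mean = 1.425

Posterior for μ is Normal. Precision-weighted mean: (1/5.1·1.9 + 7/9.4·1.30) / (1/5.1 + 7/9.4) = 1.425.
A Normal posterior is symmetric, so mode = mean.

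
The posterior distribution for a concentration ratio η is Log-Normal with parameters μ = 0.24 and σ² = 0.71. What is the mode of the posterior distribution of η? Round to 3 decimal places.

0.625

Mode = exp(μ − σ²) = exp(-0.47) = 0.625.
Mean = exp(μ + σ²/2) = exp(0.595) = 1.813.
This is the posterior mode — the MAP estimate.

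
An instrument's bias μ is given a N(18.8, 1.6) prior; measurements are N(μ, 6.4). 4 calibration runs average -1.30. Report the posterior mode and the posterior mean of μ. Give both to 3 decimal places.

MAP = 8.750, posterior mean = 8.750

Posterior for μ is Normal. Precision-weighted mean: (1/1.6·18.8 + 4/6.4·-1.30) / (1/1.6 + 4/6.4) = 8.750.
A Normal posterior is symmetric, so mode = mean.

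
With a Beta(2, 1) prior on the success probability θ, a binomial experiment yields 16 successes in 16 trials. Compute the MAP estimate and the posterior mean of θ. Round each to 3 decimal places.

Posterior: Beta(2+16, 1+0) = Beta(18, 1).
Since β = 1 ≤ 1 and α > 1, the Beta density is monotone increasing on [0,1]; the mode is at 1.
Mean = 18/(18+1) = 0.947.
The mean is pulled below the mode by the posterior's left skew.

MAP = 1.000; posterior mean = 0.947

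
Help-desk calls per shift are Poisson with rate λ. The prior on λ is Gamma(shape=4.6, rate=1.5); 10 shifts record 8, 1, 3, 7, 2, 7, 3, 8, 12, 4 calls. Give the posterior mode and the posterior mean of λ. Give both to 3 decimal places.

λ_MAP = 5.096, E[λ|data] = 5.183

Σ counts = 55. Posterior: Gamma(shape = 4.6+55 = 59.6, rate = 1.5+10 = 11.5).
Mode = (α−1)/β = 58.6/11.5 = 5.096.
Mean = α/β = 59.6/11.5 = 5.183.
Right-skewed posterior ⇒ mode < mean.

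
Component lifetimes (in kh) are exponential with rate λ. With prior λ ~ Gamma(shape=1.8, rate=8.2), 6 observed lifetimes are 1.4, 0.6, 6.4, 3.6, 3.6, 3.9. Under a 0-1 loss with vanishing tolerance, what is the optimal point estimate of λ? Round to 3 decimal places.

Σ times = 19.5. Posterior: Gamma(shape = 1.8+6 = 7.8, rate = 8.2+19.5 = 27.7).
Mode = (α−1)/β = 6.8/27.7 = 0.245.
Mean = α/β = 7.8/27.7 = 0.282.
This is the posterior mode — the MAP estimate.

0.245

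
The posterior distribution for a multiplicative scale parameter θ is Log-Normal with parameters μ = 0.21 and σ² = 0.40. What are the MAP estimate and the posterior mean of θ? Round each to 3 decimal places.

MAP: 0.827. Posterior mean: 1.507.

Mode = exp(μ − σ²) = exp(-0.19) = 0.827.
Mean = exp(μ + σ²/2) = exp(0.410) = 1.507.
Mean > mode: the posterior has a right tail.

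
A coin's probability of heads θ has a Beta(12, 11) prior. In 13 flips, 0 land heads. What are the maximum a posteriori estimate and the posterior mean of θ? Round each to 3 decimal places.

maximum a posteriori estimate = 0.324, posterior mean = 0.333

Posterior: Beta(12+0, 11+13) = Beta(12, 24).
Mode = (12−1)/(12+24−2) = 11/34 = 0.324.
Mean = 12/(12+24) = 12/36 = 0.333.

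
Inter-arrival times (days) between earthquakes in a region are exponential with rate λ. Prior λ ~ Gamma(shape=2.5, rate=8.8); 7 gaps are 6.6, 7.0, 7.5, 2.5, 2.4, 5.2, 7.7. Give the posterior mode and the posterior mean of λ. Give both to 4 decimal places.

MAP = 0.1782, posterior mean = 0.1992

Σ times = 38.9. Posterior: Gamma(shape = 2.5+7 = 9.5, rate = 8.8+38.9 = 47.7).
Mode = (α−1)/β = 8.5/47.7 = 0.1782.
Mean = α/β = 9.5/47.7 = 0.1992.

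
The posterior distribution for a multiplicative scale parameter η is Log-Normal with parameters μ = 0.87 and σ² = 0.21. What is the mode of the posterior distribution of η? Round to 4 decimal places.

Mode = exp(μ − σ²) = exp(0.66) = 1.9348.
Mean = exp(μ + σ²/2) = exp(0.975) = 2.6512.
This is the posterior mode — the MAP estimate.

1.9348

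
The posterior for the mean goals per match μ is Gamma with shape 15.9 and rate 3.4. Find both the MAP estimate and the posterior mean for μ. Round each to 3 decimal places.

MAP estimate = 4.382, posterior mean = 4.676

Mode = (α−1)/β = 14.9/3.4 = 4.382.
Mean = α/β = 15.9/3.4 = 4.676.
Mean > mode: the posterior has a right tail.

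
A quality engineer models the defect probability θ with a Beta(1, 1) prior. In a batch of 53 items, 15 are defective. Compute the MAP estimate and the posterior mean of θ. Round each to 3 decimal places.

Posterior: Beta(1+15, 1+38) = Beta(16, 39).
Mode = (16−1)/(16+39−2) = 15/53 = 0.283.
With a flat prior the MAP equals the MLE, 15/53.
Mean = 16/(16+39) = 16/55 = 0.291.

θ_MAP = 0.283, E[θ|data] = 0.291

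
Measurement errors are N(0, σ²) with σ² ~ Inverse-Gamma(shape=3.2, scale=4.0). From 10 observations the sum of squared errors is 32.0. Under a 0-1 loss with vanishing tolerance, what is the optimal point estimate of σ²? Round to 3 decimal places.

2.174

Posterior: Inverse-Gamma(shape = 3.2+10/2 = 8.2, scale = 4.0+32.0/2 = 20.0).
Mode = β/(α+1) = 20.0/9.2 = 2.174.
Mean = β/(α−1) = 20.0/7.2 = 2.778.
This is the posterior mode — the MAP estimate.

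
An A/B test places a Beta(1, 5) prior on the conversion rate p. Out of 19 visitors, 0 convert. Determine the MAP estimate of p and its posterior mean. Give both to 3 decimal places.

Posterior: Beta(1+0, 5+19) = Beta(1, 24).
Since α = 1 ≤ 1 and β > 1, the Beta density is monotone decreasing on [0,1]; the mode is at 0.
Mean = 1/(1+24) = 0.040.

p_MAP = 0.000, E[p|data] = 0.040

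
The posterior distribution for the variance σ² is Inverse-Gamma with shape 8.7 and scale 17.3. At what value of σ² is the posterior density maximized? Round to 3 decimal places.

1.784

Mode = β/(α+1) = 17.3/9.7 = 1.784.
Mean = β/(α−1) = 17.3/7.7 = 2.247.
This is the posterior mode — the MAP estimate.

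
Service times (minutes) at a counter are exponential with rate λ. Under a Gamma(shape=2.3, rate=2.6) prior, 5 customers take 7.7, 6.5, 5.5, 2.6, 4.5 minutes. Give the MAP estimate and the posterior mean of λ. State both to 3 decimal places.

Σ times = 26.8. Posterior: Gamma(shape = 2.3+5 = 7.3, rate = 2.6+26.8 = 29.4).
Mode = (α−1)/β = 6.3/29.4 = 0.214.
Mean = α/β = 7.3/29.4 = 0.248.

λ_MAP = 0.214, E[λ|data] = 0.248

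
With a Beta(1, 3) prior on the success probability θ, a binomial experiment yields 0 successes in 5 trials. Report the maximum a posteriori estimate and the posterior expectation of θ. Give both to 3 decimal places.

Posterior: Beta(1+0, 3+5) = Beta(1, 8).
Since α = 1 ≤ 1 and β > 1, the Beta density is monotone decreasing on [0,1]; the mode is at 0.
Mean = 1/(1+8) = 0.111.
Mean > mode: the posterior has a right tail.

θ_MAP = 0.000, E[θ|data] = 0.111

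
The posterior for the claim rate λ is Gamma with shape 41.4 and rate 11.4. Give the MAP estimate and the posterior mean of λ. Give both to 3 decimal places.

MAP: 3.544. Posterior mean: 3.632.

Mode = (α−1)/β = 40.4/11.4 = 3.544.
Mean = α/β = 41.4/11.4 = 3.632.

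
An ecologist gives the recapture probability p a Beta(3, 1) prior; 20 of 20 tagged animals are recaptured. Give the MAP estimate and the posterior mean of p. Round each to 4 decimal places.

Posterior: Beta(3+20, 1+0) = Beta(23, 1).
Since β = 1 ≤ 1 and α > 1, the Beta density is monotone increasing on [0,1]; the mode is at 1.
Mean = 23/(23+1) = 0.9583.
Mode > mean: the posterior has a left tail.

MAP: 1.0000. Posterior mean: 0.9583.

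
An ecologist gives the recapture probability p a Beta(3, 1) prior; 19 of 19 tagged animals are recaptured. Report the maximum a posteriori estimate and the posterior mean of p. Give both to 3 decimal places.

Posterior: Beta(3+19, 1+0) = Beta(22, 1).
Since β = 1 ≤ 1 and α > 1, the Beta density is monotone increasing on [0,1]; the mode is at 1.
Mean = 22/(22+1) = 0.957.

MAP = 1.000; posterior mean = 0.957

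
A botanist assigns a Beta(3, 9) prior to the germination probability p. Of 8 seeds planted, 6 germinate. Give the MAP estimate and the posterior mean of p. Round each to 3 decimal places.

Posterior: Beta(3+6, 9+2) = Beta(9, 11).
Mode = (9−1)/(9+11−2) = 8/18 = 0.444.
Mean = 9/(9+11) = 9/20 = 0.450.
Right-skewed posterior ⇒ mode < mean.

MAP estimate = 0.444, posterior mean = 0.450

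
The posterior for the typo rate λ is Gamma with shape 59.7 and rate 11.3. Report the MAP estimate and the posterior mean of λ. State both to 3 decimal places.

Mode = (α−1)/β = 58.7/11.3 = 5.195.
Mean = α/β = 59.7/11.3 = 5.283.

λ_MAP = 5.195, E[λ|data] = 5.283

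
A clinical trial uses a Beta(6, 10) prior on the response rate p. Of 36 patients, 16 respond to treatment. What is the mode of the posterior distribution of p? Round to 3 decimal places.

Posterior: Beta(6+16, 10+20) = Beta(22, 30).
Mode = (22−1)/(22+30−2) = 21/50 = 0.420.
Mean = 22/(22+30) = 22/52 = 0.423.
This is the posterior mode — the MAP estimate.

0.420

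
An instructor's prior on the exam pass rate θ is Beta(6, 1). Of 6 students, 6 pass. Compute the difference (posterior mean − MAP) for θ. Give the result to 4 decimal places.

Posterior: Beta(6+6, 1+0) = Beta(12, 1).
Since β = 1 ≤ 1 and α > 1, the Beta density is monotone increasing on [0,1]; the mode is at 1.
Mean = 12/(12+1) = 0.9231.
Difference = 0.9231 − 1.0000 = -0.0769.
The mean is pulled below the mode by the posterior's left skew.

-0.0769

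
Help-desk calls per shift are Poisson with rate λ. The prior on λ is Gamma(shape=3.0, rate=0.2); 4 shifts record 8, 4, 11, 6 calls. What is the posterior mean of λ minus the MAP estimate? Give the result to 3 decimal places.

Σ counts = 29. Posterior: Gamma(shape = 3.0+29 = 32.0, rate = 0.2+4 = 4.2).
Mode = (α−1)/β = 31.0/4.2 = 7.381.
Mean = α/β = 32.0/4.2 = 7.619.
Difference = 7.619 − 7.381 = 0.238.

0.238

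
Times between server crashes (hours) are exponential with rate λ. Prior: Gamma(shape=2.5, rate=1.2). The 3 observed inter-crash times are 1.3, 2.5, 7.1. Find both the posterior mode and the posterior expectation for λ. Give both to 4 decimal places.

Σ times = 10.9. Posterior: Gamma(shape = 2.5+3 = 5.5, rate = 1.2+10.9 = 12.1).
Mode = (α−1)/β = 4.5/12.1 = 0.3719.
Mean = α/β = 5.5/12.1 = 0.4545.

MAP = 0.3719, posterior mean = 0.4545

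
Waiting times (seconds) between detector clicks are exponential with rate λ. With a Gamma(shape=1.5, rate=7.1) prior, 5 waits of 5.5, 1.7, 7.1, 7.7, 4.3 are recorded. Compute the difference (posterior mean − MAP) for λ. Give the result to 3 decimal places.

Σ times = 26.3. Posterior: Gamma(shape = 1.5+5 = 6.5, rate = 7.1+26.3 = 33.4).
Mode = (α−1)/β = 5.5/33.4 = 0.165.
Mean = α/β = 6.5/33.4 = 0.195.
Difference = 0.195 − 0.165 = 0.030.
The posterior is right-skewed, so the mean exceeds the mode.

0.030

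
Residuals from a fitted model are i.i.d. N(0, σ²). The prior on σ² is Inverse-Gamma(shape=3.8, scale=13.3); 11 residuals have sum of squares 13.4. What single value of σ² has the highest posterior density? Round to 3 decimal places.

1.942

Posterior: Inverse-Gamma(shape = 3.8+11/2 = 9.3, scale = 13.3+13.4/2 = 20.0).
Mode = β/(α+1) = 20.0/10.3 = 1.942.
Mean = β/(α−1) = 20.0/8.3 = 2.410.
This is the posterior mode — the MAP estimate.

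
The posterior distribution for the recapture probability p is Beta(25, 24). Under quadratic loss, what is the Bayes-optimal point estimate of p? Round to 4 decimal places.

0.5102

Mode = (25−1)/(25+24−2) = 24/47 = 0.5106.
Mean = 25/(25+24) = 25/49 = 0.5102.
Quadratic loss ⇒ the optimal estimator is the posterior mean.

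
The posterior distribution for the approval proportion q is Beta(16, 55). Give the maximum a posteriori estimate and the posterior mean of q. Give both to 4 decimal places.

Mode = (16−1)/(16+55−2) = 15/69 = 0.2174.
Mean = 16/(16+55) = 16/71 = 0.2254.

MAP: 0.2174. Posterior mean: 0.2254.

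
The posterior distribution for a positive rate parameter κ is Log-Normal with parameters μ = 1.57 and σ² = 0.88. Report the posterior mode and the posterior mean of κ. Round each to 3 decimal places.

MAP = 1.994, posterior mean = 7.463

Mode = exp(μ − σ²) = exp(0.69) = 1.994.
Mean = exp(μ + σ²/2) = exp(2.010) = 7.463.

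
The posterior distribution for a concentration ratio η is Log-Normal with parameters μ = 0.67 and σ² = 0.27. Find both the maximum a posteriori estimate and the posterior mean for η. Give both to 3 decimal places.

Mode = exp(μ − σ²) = exp(0.40) = 1.492.
Mean = exp(μ + σ²/2) = exp(0.805) = 2.237.
The posterior is right-skewed, so the mean exceeds the mode.

MAP = 1.492; posterior mean = 2.237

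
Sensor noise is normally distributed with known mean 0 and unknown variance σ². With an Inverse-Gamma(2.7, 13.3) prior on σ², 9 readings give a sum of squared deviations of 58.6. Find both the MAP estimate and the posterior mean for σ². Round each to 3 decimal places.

MAP estimate = 5.195, posterior mean = 6.871

Posterior: Inverse-Gamma(shape = 2.7+9/2 = 7.2, scale = 13.3+58.6/2 = 42.6).
Mode = β/(α+1) = 42.6/8.2 = 5.195.
Mean = β/(α−1) = 42.6/6.2 = 6.871.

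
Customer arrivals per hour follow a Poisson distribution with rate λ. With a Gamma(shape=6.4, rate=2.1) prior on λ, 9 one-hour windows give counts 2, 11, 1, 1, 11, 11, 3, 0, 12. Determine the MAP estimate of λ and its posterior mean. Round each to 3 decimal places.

λ_MAP = 5.171, E[λ|data] = 5.261

Σ counts = 52. Posterior: Gamma(shape = 6.4+52 = 58.4, rate = 2.1+9 = 11.1).
Mode = (α−1)/β = 57.4/11.1 = 5.171.
Mean = α/β = 58.4/11.1 = 5.261.
The mean is pulled above the mode by the posterior's right skew.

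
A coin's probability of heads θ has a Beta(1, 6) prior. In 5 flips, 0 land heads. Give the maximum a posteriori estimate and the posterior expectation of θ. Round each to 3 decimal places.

Posterior: Beta(1+0, 6+5) = Beta(1, 11).
Since α = 1 ≤ 1 and β > 1, the Beta density is monotone decreasing on [0,1]; the mode is at 0.
Mean = 1/(1+11) = 0.083.

MAP = 0.000, posterior mean = 0.083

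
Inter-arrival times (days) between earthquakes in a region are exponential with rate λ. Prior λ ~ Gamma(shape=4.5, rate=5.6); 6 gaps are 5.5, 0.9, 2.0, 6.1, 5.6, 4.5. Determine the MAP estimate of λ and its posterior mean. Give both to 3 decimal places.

λ_MAP = 0.315, E[λ|data] = 0.348

Σ times = 24.6. Posterior: Gamma(shape = 4.5+6 = 10.5, rate = 5.6+24.6 = 30.2).
Mode = (α−1)/β = 9.5/30.2 = 0.315.
Mean = α/β = 10.5/30.2 = 0.348.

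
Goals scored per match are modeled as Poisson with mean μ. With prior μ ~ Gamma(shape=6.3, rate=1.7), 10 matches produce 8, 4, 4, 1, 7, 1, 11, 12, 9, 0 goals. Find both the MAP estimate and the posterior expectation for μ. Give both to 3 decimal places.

MAP = 5.325, posterior mean = 5.410

Σ counts = 57. Posterior: Gamma(shape = 6.3+57 = 63.3, rate = 1.7+10 = 11.7).
Mode = (α−1)/β = 62.3/11.7 = 5.325.
Mean = α/β = 63.3/11.7 = 5.410.
The posterior is right-skewed, so the mean exceeds the mode.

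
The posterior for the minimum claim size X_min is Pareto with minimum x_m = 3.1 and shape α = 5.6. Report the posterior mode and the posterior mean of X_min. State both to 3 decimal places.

The Pareto density is strictly decreasing on [x_m, ∞), so the mode is x_m = 3.100.
Mean = α·x_m/(α−1) = 5.6·3.1/4.6 = 3.774.

MAP: 3.100. Posterior mean: 3.774.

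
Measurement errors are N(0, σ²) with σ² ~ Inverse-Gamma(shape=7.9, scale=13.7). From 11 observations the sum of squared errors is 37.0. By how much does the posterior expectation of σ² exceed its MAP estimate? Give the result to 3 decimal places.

Posterior: Inverse-Gamma(shape = 7.9+11/2 = 13.4, scale = 13.7+37.0/2 = 32.2).
Mode = β/(α+1) = 32.2/14.4 = 2.236.
Mean = β/(α−1) = 32.2/12.4 = 2.597.
Difference = 2.597 − 2.236 = 0.361.
The mean is pulled above the mode by the posterior's right skew.

0.361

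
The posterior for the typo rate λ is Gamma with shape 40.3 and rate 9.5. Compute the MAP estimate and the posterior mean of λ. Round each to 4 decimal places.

Mode = (α−1)/β = 39.3/9.5 = 4.1368.
Mean = α/β = 40.3/9.5 = 4.2421.

MAP: 4.1368. Posterior mean: 4.2421.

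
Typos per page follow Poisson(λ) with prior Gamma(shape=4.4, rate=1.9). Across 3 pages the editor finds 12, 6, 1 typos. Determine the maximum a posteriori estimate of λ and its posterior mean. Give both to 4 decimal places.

Σ counts = 19. Posterior: Gamma(shape = 4.4+19 = 23.4, rate = 1.9+3 = 4.9).
Mode = (α−1)/β = 22.4/4.9 = 4.5714.
Mean = α/β = 23.4/4.9 = 4.7755.

λ_MAP = 4.5714, E[λ|data] = 4.7755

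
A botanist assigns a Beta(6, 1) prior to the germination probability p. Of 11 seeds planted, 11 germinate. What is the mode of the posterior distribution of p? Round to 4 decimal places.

Posterior: Beta(6+11, 1+0) = Beta(17, 1).
Since β = 1 ≤ 1 and α > 1, the Beta density is monotone increasing on [0,1]; the mode is at 1.
Mean = 17/(17+1) = 0.9444.
This is the posterior mode — the MAP estimate.

1.0000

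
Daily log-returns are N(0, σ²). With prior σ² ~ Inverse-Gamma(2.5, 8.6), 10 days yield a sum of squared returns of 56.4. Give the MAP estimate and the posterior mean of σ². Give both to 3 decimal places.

MAP: 4.329. Posterior mean: 5.662.

Posterior: Inverse-Gamma(shape = 2.5+10/2 = 7.5, scale = 8.6+56.4/2 = 36.8).
Mode = β/(α+1) = 36.8/8.5 = 4.329.
Mean = β/(α−1) = 36.8/6.5 = 5.662.
The mean is pulled above the mode by the posterior's right skew.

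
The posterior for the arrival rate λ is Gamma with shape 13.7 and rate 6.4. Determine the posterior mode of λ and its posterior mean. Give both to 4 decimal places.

Mode = (α−1)/β = 12.7/6.4 = 1.9844.
Mean = α/β = 13.7/6.4 = 2.1406.

MAP = 1.9844, posterior mean = 2.1406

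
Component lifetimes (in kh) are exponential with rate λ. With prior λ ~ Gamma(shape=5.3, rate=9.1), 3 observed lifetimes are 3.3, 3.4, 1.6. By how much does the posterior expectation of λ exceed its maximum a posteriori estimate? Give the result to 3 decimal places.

0.057

Σ times = 8.3. Posterior: Gamma(shape = 5.3+3 = 8.3, rate = 9.1+8.3 = 17.4).
Mode = (α−1)/β = 7.3/17.4 = 0.420.
Mean = α/β = 8.3/17.4 = 0.477.
Difference = 0.477 − 0.420 = 0.057.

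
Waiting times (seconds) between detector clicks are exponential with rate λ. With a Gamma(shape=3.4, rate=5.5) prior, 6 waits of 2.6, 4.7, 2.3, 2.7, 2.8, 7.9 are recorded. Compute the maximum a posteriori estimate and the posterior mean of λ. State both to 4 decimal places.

Σ times = 23.0. Posterior: Gamma(shape = 3.4+6 = 9.4, rate = 5.5+23.0 = 28.5).
Mode = (α−1)/β = 8.4/28.5 = 0.2947.
Mean = α/β = 9.4/28.5 = 0.3298.

MAP = 0.2947; posterior mean = 0.3298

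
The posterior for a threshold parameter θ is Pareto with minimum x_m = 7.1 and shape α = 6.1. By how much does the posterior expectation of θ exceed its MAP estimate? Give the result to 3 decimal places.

1.392

The Pareto density is strictly decreasing on [x_m, ∞), so the mode is x_m = 7.100.
Mean = α·x_m/(α−1) = 6.1·7.1/5.1 = 8.492.
Difference = 8.492 − 7.100 = 1.392.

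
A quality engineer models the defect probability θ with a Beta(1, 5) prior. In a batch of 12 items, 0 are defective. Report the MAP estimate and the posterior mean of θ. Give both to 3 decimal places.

Posterior: Beta(1+0, 5+12) = Beta(1, 17).
Since α = 1 ≤ 1 and β > 1, the Beta density is monotone decreasing on [0,1]; the mode is at 0.
Mean = 1/(1+17) = 0.056.

MAP = 0.000, posterior mean = 0.056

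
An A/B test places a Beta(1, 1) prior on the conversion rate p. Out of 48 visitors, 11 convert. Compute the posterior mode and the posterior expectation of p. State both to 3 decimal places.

Posterior: Beta(1+11, 1+37) = Beta(12, 38).
Mode = (12−1)/(12+38−2) = 11/48 = 0.229.
Mean = 12/(12+38) = 12/50 = 0.240.
Mean > mode: the posterior has a right tail.

posterior mode = 0.229, posterior expectation = 0.240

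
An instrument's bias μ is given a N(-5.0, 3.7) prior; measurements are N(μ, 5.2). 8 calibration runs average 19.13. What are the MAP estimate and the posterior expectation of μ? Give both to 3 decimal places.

MAP = 15.524; posterior mean = 15.524

Posterior for μ is Normal. Precision-weighted mean: (1/3.7·-5.0 + 8/5.2·19.13) / (1/3.7 + 8/5.2) = 15.524.
A Normal posterior is symmetric, so mode = mean.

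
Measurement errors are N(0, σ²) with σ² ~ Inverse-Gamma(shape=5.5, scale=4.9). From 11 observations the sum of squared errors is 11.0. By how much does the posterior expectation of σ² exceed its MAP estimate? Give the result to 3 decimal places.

0.173

Posterior: Inverse-Gamma(shape = 5.5+11/2 = 11.0, scale = 4.9+11.0/2 = 10.4).
Mode = β/(α+1) = 10.4/12.0 = 0.867.
Mean = β/(α−1) = 10.4/10.0 = 1.040.
Difference = 1.040 − 0.867 = 0.173.
Right-skewed posterior ⇒ mode < mean.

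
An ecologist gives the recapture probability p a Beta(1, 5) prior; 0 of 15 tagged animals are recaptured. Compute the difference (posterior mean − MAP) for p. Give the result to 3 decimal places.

Posterior: Beta(1+0, 5+15) = Beta(1, 20).
Since α = 1 ≤ 1 and β > 1, the Beta density is monotone decreasing on [0,1]; the mode is at 0.
Mean = 1/(1+20) = 0.048.
Difference = 0.048 − 0.000 = 0.048.

0.048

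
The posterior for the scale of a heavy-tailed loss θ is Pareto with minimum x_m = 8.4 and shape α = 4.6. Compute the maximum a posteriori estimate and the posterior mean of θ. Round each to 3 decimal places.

The Pareto density is strictly decreasing on [x_m, ∞), so the mode is x_m = 8.400.
Mean = α·x_m/(α−1) = 4.6·8.4/3.6 = 10.733.
Mean > mode: the posterior has a right tail.

maximum a posteriori estimate = 8.400, posterior mean = 10.733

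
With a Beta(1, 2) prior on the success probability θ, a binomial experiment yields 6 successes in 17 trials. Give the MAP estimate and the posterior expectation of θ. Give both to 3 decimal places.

Posterior: Beta(1+6, 2+11) = Beta(7, 13).
Mode = (7−1)/(7+13−2) = 6/18 = 0.333.
Mean = 7/(7+13) = 7/20 = 0.350.
Right-skewed posterior ⇒ mode < mean.

MAP = 0.333; posterior mean = 0.350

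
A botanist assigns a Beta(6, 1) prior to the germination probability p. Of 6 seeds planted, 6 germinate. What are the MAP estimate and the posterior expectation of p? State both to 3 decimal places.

MAP estimate = 1.000, posterior expectation = 0.923

Posterior: Beta(6+6, 1+0) = Beta(12, 1).
Since β = 1 ≤ 1 and α > 1, the Beta density is monotone increasing on [0,1]; the mode is at 1.
Mean = 12/(12+1) = 0.923.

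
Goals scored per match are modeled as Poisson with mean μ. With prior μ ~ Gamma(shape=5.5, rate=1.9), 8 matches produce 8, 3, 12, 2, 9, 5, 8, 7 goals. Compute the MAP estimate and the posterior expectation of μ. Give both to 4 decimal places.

Σ counts = 54. Posterior: Gamma(shape = 5.5+54 = 59.5, rate = 1.9+8 = 9.9).
Mode = (α−1)/β = 58.5/9.9 = 5.9091.
Mean = α/β = 59.5/9.9 = 6.0101.
Right-skewed posterior ⇒ mode < mean.

MAP estimate = 5.9091, posterior expectation = 6.0101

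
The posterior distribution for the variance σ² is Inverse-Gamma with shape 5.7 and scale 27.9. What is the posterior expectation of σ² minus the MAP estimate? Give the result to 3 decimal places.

Mode = β/(α+1) = 27.9/6.7 = 4.164.
Mean = β/(α−1) = 27.9/4.7 = 5.936.
Difference = 5.936 − 4.164 = 1.772.

1.772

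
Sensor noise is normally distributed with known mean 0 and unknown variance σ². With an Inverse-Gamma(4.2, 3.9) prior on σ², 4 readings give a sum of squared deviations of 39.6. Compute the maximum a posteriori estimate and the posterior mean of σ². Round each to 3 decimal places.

Posterior: Inverse-Gamma(shape = 4.2+4/2 = 6.2, scale = 3.9+39.6/2 = 23.7).
Mode = β/(α+1) = 23.7/7.2 = 3.292.
Mean = β/(α−1) = 23.7/5.2 = 4.558.

σ²_MAP = 3.292, E[σ²|data] = 4.558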